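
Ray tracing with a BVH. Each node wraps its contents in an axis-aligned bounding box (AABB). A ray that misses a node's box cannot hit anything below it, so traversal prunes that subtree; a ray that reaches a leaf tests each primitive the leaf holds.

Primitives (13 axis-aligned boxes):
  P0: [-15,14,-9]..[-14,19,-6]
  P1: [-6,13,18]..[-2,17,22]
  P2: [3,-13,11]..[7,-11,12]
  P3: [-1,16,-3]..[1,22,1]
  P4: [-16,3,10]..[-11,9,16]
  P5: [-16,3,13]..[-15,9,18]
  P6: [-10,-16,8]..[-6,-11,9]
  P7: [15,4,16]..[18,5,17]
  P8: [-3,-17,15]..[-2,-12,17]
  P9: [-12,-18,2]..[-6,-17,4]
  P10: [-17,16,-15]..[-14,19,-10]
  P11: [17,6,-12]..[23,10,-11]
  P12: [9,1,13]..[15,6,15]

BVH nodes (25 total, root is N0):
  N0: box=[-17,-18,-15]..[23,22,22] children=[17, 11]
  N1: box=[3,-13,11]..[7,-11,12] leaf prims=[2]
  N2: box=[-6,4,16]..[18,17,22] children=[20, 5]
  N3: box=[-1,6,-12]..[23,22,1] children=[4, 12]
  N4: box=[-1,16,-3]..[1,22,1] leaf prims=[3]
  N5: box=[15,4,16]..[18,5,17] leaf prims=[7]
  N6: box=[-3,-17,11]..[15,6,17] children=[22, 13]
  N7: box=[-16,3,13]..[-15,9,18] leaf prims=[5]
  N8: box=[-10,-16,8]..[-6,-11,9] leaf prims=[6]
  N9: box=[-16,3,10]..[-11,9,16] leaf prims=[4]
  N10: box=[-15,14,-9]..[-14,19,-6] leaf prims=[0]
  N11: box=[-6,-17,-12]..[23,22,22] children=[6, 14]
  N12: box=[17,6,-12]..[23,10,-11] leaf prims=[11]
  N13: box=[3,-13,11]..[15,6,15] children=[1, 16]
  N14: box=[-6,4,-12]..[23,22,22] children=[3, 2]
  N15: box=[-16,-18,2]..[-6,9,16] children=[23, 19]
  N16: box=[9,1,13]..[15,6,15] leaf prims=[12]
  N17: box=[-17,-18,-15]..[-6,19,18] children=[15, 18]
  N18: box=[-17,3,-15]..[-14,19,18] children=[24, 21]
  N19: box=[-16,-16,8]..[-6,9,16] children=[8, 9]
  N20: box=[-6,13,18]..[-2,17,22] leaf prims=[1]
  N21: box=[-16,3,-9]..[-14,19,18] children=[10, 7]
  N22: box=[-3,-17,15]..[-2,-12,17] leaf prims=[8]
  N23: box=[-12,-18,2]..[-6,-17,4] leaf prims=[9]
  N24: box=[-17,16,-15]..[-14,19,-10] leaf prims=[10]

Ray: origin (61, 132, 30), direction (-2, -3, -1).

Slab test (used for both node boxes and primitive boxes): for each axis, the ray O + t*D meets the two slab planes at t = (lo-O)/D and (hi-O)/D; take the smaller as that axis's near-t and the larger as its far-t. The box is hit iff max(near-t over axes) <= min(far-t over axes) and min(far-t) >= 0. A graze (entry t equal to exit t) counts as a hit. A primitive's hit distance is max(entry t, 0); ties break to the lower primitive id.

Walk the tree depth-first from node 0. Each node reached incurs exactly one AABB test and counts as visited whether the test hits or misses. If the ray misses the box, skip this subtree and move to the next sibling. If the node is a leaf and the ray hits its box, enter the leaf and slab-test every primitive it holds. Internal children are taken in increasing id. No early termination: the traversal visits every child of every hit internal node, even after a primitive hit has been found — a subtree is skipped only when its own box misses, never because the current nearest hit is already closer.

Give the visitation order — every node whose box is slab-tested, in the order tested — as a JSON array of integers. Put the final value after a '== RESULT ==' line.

Trace the traversal:
N0 x:[19,39] y:[110/3,50] z:[8,45] -> hit [110/3,39], descend [11, 17]
  N11 x:[19,67/2] y:[110/3,149/3] z:[8,42] -> miss, prune
  N17 x:[67/2,39] y:[113/3,50] z:[12,45] -> hit [113/3,39], descend [15, 18]
    N15 x:[67/2,77/2] y:[41,50] z:[14,28] -> miss, prune
    N18 x:[75/2,39] y:[113/3,43] z:[12,45] -> hit [113/3,39], descend [21, 24]
      N21 x:[75/2,77/2] y:[113/3,43] z:[12,39] -> hit [113/3,77/2], descend [7, 10]
        N7 x:[38,77/2] y:[41,43] z:[12,17] -> miss, prune
        N10 x:[75/2,38] y:[113/3,118/3] z:[36,39] -> hit [113/3,38] leaf, test {P0@t=113/3}
      N24 x:[75/2,39] y:[113/3,116/3] z:[40,45] -> miss, prune

Visited [0, 11, 17, 15, 18, 21, 7, 10, 24]. Tests: 9 box, 1 leaf. Nearest: P0.

== RESULT ==
[0, 11, 17, 15, 18, 21, 7, 10, 24]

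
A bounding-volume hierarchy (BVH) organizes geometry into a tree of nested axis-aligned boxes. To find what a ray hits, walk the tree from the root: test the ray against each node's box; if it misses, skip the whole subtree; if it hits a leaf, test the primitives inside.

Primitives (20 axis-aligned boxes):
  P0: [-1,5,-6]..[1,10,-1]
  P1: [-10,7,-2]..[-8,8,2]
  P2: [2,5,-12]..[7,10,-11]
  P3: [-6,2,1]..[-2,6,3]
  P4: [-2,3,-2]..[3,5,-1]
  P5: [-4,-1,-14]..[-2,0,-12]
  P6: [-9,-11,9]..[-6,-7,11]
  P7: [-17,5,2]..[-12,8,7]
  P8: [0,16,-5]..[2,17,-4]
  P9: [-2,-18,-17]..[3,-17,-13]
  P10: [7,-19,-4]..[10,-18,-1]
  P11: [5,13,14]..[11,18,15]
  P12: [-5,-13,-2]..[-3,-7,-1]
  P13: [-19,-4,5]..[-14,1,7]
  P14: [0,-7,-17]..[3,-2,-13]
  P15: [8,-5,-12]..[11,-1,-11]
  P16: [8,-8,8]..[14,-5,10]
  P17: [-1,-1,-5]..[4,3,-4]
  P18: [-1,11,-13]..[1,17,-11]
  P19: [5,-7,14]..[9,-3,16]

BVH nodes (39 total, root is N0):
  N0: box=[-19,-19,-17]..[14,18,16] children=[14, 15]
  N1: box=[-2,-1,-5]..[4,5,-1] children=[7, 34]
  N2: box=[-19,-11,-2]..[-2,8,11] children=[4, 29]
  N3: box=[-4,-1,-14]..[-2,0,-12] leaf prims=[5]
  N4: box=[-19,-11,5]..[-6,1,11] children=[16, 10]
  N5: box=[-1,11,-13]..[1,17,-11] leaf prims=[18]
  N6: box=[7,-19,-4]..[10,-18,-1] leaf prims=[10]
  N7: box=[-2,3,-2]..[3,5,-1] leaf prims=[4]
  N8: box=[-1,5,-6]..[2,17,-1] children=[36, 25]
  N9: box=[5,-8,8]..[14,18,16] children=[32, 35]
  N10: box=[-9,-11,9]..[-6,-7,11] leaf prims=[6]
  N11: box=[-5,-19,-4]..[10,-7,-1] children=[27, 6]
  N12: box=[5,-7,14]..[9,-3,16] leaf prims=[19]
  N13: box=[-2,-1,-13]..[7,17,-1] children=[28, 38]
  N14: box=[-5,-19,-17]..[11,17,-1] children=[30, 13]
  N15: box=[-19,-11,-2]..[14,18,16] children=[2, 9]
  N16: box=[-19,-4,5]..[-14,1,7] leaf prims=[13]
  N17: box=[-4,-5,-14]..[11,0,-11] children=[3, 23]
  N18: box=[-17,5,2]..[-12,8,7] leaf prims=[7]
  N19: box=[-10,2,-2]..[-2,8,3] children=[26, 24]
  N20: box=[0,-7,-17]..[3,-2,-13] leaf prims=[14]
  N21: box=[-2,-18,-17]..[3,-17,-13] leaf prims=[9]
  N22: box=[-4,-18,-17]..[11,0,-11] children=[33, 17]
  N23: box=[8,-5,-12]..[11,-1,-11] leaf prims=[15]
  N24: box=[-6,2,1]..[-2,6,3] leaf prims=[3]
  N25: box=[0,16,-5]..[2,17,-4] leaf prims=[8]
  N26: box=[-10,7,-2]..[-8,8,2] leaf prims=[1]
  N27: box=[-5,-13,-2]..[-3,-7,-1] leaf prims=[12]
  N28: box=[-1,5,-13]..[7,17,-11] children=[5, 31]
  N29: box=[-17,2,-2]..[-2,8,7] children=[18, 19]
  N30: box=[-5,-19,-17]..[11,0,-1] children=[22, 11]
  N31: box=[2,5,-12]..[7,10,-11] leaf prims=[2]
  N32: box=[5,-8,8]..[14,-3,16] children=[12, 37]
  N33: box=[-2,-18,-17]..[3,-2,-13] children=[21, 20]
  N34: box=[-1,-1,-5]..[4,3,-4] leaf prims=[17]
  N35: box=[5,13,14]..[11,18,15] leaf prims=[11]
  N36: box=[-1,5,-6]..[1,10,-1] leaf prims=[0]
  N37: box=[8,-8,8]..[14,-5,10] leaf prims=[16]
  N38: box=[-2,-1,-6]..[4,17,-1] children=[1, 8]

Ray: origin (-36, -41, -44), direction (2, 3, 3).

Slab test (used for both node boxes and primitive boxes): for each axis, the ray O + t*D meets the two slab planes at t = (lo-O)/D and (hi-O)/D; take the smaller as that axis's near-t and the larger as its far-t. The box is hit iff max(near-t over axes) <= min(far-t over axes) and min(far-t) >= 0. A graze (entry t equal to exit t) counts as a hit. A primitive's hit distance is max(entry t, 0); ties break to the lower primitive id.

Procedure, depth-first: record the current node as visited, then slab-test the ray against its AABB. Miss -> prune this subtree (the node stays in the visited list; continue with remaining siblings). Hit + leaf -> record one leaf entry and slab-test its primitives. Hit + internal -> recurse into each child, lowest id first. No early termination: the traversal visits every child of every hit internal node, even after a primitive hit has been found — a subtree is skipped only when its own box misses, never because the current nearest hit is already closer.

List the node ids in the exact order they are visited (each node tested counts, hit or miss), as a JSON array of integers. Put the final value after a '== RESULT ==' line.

Walk:
N0 x:[17/2,25] y:[22/3,59/3] z:[9,20] -> hit [9,59/3], descend [14, 15]
  N14 x:[31/2,47/2] y:[22/3,58/3] z:[9,43/3] -> miss, prune
  N15 x:[17/2,25] y:[10,59/3] z:[14,20] -> hit [14,59/3], descend [2, 9]
    N2 x:[17/2,17] y:[10,49/3] z:[14,55/3] -> hit [14,49/3], descend [4, 29]
      N4 x:[17/2,15] y:[10,14] z:[49/3,55/3] -> miss, prune
      N29 x:[19/2,17] y:[43/3,49/3] z:[14,17] -> hit [43/3,49/3], descend [18, 19]
        N18 x:[19/2,12] y:[46/3,49/3] z:[46/3,17] -> miss, prune
        N19 x:[13,17] y:[43/3,49/3] z:[14,47/3] -> hit [43/3,47/3], descend [24, 26]
          N24 x:[15,17] y:[43/3,47/3] z:[15,47/3] -> hit [15,47/3] leaf, test {P3@t=15}
          N26 x:[13,14] y:[16,49/3] z:[14,46/3] -> miss, prune
    N9 x:[41/2,25] y:[11,59/3] z:[52/3,20] -> miss, prune

11 AABB tests over nodes [0, 14, 15, 2, 4, 29, 18, 19, 24, 26, 9]; 1 leaf entered; closest P3.

== RESULT ==
[0, 14, 15, 2, 4, 29, 18, 19, 24, 26, 9]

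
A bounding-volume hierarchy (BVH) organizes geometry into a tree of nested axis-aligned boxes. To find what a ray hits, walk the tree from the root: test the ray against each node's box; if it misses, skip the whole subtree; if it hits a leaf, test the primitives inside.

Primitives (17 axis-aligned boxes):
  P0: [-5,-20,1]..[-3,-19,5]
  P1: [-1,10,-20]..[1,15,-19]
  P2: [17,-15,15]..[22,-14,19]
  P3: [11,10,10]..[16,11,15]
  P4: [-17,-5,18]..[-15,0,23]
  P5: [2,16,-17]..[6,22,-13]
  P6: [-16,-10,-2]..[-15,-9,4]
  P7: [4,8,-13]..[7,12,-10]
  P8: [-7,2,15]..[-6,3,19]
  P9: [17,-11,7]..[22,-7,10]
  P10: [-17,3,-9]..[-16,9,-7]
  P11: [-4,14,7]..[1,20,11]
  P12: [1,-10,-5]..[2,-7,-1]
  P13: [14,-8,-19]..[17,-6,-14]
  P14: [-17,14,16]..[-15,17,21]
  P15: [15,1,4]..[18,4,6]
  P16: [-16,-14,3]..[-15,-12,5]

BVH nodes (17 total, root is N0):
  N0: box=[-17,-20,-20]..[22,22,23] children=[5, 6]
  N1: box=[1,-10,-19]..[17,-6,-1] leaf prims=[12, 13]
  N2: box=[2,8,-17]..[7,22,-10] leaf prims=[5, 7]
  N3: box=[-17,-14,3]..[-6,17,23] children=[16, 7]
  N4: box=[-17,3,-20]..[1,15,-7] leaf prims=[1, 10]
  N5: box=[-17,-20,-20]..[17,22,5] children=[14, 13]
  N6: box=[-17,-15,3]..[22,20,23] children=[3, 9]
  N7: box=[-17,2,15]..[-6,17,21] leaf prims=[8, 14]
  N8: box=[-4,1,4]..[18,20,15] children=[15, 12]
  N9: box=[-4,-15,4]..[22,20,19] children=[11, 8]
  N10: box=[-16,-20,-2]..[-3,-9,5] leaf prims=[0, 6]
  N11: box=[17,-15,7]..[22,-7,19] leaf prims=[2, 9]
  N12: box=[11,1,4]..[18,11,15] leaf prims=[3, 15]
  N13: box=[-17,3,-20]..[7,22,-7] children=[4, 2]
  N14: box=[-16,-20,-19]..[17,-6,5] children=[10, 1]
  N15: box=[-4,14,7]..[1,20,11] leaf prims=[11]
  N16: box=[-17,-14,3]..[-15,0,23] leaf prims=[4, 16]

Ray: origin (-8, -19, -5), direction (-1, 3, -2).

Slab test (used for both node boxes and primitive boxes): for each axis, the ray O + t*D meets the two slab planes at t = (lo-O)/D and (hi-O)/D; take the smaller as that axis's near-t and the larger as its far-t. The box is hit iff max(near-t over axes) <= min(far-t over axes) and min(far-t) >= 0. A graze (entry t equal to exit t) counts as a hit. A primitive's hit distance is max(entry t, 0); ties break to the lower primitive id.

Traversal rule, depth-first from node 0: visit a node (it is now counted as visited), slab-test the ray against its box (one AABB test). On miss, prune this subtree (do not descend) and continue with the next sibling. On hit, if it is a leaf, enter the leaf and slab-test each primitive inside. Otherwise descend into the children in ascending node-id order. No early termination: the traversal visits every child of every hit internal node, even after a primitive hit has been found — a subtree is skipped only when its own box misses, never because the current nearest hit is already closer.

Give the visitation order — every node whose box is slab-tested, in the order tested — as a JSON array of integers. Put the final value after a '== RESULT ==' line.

Traverse from the root:
N0 x:[-30,9] y:[-1/3,41/3] z:[-14,15/2] -> hit [-1/3,15/2], descend [5, 6]
  N5 x:[-25,9] y:[-1/3,41/3] z:[-5,15/2] -> hit [-1/3,15/2], descend [13, 14]
    N13 x:[-15,9] y:[22/3,41/3] z:[1,15/2] -> hit [22/3,15/2], descend [2, 4]
      N2 x:[-15,-10] y:[9,41/3] z:[5/2,6] -> miss, prune
      N4 x:[-9,9] y:[22/3,34/3] z:[1,15/2] -> hit [22/3,15/2] leaf, test {P1(miss), P10(miss)}
    N14 x:[-25,8] y:[-1/3,13/3] z:[-5,7] -> hit [-1/3,13/3], descend [1, 10]
      N1 x:[-25,-9] y:[3,13/3] z:[-2,7] -> miss, prune
      N10 x:[-5,8] y:[-1/3,10/3] z:[-5,-3/2] -> miss, prune
  N6 x:[-30,9] y:[4/3,13] z:[-14,-4] -> miss, prune

order=[0, 5, 13, 2, 4, 14, 1, 10, 6]  |boxes|=9  |leaves|=1  hit=miss

== RESULT ==
[0, 5, 13, 2, 4, 14, 1, 10, 6]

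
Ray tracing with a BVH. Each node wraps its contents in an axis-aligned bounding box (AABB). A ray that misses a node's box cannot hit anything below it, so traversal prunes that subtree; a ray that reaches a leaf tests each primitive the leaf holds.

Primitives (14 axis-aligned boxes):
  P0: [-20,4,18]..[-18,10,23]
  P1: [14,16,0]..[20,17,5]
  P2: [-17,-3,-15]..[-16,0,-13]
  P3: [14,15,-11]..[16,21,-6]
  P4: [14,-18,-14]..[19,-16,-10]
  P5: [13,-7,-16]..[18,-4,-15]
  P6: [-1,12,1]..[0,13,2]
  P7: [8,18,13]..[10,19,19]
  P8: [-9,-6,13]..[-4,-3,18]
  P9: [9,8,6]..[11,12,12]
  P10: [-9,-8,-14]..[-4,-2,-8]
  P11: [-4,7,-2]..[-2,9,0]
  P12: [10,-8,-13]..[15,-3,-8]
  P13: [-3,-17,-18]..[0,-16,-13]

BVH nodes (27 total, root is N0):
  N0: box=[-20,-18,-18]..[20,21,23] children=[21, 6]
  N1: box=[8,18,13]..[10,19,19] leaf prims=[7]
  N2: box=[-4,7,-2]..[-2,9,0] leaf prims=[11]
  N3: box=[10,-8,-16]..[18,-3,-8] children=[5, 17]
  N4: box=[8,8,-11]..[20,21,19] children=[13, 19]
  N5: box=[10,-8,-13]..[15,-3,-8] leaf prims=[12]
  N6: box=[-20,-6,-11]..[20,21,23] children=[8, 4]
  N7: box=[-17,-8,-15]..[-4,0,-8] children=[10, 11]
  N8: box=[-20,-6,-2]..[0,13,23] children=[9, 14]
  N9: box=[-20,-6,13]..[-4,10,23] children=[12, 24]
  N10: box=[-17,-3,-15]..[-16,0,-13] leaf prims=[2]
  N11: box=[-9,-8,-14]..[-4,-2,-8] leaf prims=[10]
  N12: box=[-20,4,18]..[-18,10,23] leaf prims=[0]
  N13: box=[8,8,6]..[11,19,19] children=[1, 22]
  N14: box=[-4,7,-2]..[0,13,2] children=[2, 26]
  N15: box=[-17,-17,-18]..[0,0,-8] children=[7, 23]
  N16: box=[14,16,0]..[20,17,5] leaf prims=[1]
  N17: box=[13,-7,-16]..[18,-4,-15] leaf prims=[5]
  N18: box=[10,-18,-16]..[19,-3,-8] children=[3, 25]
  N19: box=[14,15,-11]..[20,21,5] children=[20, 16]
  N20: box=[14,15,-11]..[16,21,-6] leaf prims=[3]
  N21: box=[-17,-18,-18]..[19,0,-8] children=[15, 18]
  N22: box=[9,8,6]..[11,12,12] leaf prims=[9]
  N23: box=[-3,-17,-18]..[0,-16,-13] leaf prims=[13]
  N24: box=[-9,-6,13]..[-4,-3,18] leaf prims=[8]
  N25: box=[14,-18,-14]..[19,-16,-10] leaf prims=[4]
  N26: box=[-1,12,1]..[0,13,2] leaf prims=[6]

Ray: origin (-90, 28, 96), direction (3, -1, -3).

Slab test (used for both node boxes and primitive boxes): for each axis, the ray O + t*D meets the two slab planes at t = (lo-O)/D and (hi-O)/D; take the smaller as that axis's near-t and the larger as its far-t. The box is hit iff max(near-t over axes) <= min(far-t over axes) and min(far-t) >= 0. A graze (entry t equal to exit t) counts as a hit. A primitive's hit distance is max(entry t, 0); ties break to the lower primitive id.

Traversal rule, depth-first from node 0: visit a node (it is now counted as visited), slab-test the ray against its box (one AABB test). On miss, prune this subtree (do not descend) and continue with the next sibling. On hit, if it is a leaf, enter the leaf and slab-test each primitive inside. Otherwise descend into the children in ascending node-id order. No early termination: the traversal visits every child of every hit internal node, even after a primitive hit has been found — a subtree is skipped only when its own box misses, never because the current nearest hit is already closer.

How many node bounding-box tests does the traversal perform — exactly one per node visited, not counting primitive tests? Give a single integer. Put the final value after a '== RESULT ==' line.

Trace the traversal:
N0 x:[70/3,110/3] y:[7,46] z:[73/3,38] -> hit [73/3,110/3], descend [6, 21]
  N6 x:[70/3,110/3] y:[7,34] z:[73/3,107/3] -> hit [73/3,34], descend [4, 8]
    N4 x:[98/3,110/3] y:[7,20] z:[77/3,107/3] -> miss, prune
    N8 x:[70/3,30] y:[15,34] z:[73/3,98/3] -> hit [73/3,30], descend [9, 14]
      N9 x:[70/3,86/3] y:[18,34] z:[73/3,83/3] -> hit [73/3,83/3], descend [12, 24]
        N12 x:[70/3,24] y:[18,24] z:[73/3,26] -> miss, prune
        N24 x:[27,86/3] y:[31,34] z:[26,83/3] -> miss, prune
      N14 x:[86/3,30] y:[15,21] z:[94/3,98/3] -> miss, prune
  N21 x:[73/3,109/3] y:[28,46] z:[104/3,38] -> hit [104/3,109/3], descend [15, 18]
    N15 x:[73/3,30] y:[28,45] z:[104/3,38] -> miss, prune
    N18 x:[100/3,109/3] y:[31,46] z:[104/3,112/3] -> hit [104/3,109/3], descend [3, 25]
      N3 x:[100/3,36] y:[31,36] z:[104/3,112/3] -> hit [104/3,36], descend [5, 17]
        N5 x:[100/3,35] y:[31,36] z:[104/3,109/3] -> hit [104/3,35] leaf, test {P12@t=104/3}
        N17 x:[103/3,36] y:[32,35] z:[37,112/3] -> miss, prune
      N25 x:[104/3,109/3] y:[44,46] z:[106/3,110/3] -> miss, prune

15 AABB tests over nodes [0, 6, 4, 8, 9, 12, 24, 14, 21, 15, 18, 3, 5, 17, 25]; 1 leaf entered; closest P12.

== RESULT ==
15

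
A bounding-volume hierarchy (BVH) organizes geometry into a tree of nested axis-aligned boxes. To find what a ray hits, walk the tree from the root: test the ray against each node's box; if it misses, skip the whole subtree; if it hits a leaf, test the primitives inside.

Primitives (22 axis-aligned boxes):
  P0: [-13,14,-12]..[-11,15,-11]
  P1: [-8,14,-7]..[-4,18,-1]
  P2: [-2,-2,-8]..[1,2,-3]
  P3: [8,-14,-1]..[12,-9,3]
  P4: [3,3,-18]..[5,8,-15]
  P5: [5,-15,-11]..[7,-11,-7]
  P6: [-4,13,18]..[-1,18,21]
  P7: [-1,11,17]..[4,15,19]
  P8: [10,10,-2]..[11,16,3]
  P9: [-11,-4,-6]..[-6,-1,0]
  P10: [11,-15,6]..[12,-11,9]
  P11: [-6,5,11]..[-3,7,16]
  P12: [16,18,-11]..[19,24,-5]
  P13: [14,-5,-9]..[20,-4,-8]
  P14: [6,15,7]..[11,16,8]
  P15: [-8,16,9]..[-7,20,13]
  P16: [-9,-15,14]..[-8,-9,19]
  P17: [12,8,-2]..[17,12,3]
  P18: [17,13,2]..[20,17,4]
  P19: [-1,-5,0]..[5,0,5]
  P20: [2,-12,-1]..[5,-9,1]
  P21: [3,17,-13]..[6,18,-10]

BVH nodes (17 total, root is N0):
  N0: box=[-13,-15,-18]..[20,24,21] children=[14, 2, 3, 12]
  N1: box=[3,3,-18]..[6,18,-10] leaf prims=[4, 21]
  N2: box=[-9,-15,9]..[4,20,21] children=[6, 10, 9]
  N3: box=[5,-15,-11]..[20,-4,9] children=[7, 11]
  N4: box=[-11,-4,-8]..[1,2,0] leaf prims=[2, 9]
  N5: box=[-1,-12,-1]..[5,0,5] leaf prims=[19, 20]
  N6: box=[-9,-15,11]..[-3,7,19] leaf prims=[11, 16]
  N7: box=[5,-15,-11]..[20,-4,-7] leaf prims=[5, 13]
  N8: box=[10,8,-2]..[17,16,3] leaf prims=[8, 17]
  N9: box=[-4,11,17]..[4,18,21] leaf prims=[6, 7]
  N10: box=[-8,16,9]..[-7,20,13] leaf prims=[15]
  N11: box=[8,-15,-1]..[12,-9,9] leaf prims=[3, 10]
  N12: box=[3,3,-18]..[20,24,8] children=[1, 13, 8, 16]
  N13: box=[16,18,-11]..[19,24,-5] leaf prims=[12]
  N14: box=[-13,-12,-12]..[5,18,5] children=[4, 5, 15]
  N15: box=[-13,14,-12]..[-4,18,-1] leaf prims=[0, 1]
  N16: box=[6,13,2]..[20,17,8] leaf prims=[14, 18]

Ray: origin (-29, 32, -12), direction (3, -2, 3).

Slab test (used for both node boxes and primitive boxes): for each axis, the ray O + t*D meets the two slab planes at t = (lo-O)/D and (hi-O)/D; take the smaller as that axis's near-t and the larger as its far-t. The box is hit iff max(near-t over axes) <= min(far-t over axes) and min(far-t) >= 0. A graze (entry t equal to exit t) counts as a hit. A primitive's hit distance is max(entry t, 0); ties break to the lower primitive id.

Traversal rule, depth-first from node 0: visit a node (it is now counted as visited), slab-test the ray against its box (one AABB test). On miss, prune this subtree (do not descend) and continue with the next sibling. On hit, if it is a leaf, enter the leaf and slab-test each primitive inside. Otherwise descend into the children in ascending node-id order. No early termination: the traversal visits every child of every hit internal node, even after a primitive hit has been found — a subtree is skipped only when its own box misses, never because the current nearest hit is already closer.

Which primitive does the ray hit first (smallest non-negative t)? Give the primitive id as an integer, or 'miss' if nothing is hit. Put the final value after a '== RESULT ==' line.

Trace the traversal:
N0 x:[16/3,49/3] y:[4,47/2] z:[-2,11] -> hit [16/3,11], descend [2, 3, 12, 14]
  N2 x:[20/3,11] y:[6,47/2] z:[7,11] -> hit [7,11], descend [6, 9, 10]
    N6 x:[20/3,26/3] y:[25/2,47/2] z:[23/3,31/3] -> miss, prune
    N9 x:[25/3,11] y:[7,21/2] z:[29/3,11] -> hit [29/3,21/2] leaf, test {P6(miss), P7@t=29/3}
    N10 x:[7,22/3] y:[6,8] z:[7,25/3] -> hit [7,22/3] leaf, test {P15@t=7}
  N3 x:[34/3,49/3] y:[18,47/2] z:[1/3,7] -> miss, prune
  N12 x:[32/3,49/3] y:[4,29/2] z:[-2,20/3] -> miss, prune
  N14 x:[16/3,34/3] y:[7,22] z:[0,17/3] -> miss, prune

Summary -> nodes [0, 2, 6, 9, 10, 3, 12, 14]; box-tests=8; leaf-entries=2; first=P15

== RESULT ==
15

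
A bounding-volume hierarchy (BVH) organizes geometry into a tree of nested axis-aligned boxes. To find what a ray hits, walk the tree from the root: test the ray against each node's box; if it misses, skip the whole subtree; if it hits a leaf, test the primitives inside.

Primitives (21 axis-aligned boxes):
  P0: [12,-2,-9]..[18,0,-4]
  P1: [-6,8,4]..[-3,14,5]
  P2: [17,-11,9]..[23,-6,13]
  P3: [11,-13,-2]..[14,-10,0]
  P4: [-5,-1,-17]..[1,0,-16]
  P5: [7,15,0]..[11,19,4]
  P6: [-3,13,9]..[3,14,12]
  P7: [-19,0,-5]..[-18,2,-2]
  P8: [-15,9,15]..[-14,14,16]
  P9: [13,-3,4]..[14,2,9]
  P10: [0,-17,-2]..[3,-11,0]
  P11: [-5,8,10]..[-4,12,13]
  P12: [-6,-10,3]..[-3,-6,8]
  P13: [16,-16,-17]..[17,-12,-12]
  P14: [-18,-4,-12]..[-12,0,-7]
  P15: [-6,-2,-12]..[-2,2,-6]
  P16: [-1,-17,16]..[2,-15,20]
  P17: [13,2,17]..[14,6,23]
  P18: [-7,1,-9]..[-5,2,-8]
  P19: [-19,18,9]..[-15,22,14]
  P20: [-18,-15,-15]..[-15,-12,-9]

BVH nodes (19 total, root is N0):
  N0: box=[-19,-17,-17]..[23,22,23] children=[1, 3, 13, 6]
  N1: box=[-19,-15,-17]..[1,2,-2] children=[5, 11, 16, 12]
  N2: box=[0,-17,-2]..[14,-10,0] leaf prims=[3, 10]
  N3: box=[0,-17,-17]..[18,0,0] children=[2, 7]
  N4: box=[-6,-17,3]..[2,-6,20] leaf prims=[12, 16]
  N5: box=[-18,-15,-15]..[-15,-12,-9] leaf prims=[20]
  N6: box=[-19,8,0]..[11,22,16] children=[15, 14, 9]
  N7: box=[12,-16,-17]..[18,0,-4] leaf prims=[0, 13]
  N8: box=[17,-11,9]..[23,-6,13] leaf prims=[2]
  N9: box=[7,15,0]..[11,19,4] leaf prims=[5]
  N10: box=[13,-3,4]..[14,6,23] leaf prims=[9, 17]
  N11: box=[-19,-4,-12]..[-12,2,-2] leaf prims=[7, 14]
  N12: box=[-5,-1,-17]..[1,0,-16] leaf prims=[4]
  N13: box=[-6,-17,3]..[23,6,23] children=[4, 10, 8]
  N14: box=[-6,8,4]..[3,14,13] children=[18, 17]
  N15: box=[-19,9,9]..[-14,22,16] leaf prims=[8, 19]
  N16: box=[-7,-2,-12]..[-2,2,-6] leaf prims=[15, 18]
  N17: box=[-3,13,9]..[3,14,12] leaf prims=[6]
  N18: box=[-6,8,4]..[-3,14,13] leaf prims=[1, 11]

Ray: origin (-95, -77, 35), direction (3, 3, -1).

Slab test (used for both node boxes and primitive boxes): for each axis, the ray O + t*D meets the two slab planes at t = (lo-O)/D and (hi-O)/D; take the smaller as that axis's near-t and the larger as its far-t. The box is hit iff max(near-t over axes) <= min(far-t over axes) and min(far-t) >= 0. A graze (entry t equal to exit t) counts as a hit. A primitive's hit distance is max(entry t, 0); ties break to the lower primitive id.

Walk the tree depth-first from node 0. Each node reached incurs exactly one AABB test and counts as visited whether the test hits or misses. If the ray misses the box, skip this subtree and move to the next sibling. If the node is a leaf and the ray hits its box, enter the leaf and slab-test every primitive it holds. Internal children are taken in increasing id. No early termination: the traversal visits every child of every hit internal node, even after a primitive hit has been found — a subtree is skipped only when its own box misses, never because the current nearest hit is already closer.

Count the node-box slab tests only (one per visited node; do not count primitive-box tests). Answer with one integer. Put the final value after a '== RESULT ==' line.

Traverse from the root:
N0 x:[76/3,118/3] y:[20,33] z:[12,52] -> hit [76/3,33], descend [1, 3, 6, 13]
  N1 x:[76/3,32] y:[62/3,79/3] z:[37,52] -> miss, prune
  N3 x:[95/3,113/3] y:[20,77/3] z:[35,52] -> miss, prune
  N6 x:[76/3,106/3] y:[85/3,33] z:[19,35] -> hit [85/3,33], descend [9, 14, 15]
    N9 x:[34,106/3] y:[92/3,32] z:[31,35] -> miss, prune
    N14 x:[89/3,98/3] y:[85/3,91/3] z:[22,31] -> hit [89/3,91/3], descend [17, 18]
      N17 x:[92/3,98/3] y:[30,91/3] z:[23,26] -> miss, prune
      N18 x:[89/3,92/3] y:[85/3,91/3] z:[22,31] -> hit [89/3,91/3] leaf, test {P1@t=30, P11(miss)}
    N15 x:[76/3,27] y:[86/3,33] z:[19,26] -> miss, prune
  N13 x:[89/3,118/3] y:[20,83/3] z:[12,32] -> miss, prune

order=[0, 1, 3, 6, 9, 14, 17, 18, 15, 13]  |boxes|=10  |leaves|=1  hit=P1

== RESULT ==
10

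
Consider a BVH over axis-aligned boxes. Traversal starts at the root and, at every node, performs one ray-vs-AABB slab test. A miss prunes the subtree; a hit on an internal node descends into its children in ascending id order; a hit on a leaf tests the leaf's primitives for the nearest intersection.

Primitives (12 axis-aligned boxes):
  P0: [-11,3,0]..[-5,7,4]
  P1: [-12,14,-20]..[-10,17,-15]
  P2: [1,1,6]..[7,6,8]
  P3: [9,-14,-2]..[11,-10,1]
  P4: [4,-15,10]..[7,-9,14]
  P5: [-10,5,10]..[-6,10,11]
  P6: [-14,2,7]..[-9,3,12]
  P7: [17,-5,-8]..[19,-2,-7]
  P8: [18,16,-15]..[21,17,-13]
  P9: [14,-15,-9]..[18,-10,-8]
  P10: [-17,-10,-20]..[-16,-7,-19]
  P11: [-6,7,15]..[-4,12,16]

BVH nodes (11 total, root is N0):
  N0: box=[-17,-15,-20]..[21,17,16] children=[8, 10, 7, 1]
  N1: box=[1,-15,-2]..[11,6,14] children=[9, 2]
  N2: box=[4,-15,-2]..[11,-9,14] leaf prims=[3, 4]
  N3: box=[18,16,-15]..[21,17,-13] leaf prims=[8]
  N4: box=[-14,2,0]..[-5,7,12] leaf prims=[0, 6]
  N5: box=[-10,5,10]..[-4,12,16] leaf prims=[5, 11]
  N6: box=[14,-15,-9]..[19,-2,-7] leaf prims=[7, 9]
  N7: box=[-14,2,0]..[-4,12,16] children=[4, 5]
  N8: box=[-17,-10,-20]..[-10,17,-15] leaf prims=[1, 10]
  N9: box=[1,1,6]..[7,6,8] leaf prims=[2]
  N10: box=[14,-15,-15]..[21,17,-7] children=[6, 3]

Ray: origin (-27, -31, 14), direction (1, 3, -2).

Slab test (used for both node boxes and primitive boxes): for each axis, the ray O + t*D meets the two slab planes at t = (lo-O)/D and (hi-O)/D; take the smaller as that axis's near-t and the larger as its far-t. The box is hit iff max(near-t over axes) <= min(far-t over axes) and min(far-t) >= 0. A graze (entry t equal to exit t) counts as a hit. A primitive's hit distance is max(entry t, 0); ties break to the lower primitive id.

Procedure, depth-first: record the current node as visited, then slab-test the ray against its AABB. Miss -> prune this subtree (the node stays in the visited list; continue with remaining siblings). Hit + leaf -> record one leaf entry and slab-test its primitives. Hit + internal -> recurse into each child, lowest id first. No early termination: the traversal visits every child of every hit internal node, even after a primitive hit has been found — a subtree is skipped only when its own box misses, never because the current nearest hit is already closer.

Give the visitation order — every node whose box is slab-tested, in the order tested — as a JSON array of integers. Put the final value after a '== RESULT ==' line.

Traverse from the root:
N0 x:[10,48] y:[16/3,16] z:[-1,17] -> hit [10,16], descend [1, 7, 8, 10]
  N1 x:[28,38] y:[16/3,37/3] z:[0,8] -> miss, prune
  N7 x:[13,23] y:[11,43/3] z:[-1,7] -> miss, prune
  N8 x:[10,17] y:[7,16] z:[29/2,17] -> hit [29/2,16] leaf, test {P1@t=15, P10(miss)}
  N10 x:[41,48] y:[16/3,16] z:[21/2,29/2] -> miss, prune

Visited [0, 1, 7, 8, 10]. Tests: 5 box, 1 leaf. Nearest: P1.

== RESULT ==
[0, 1, 7, 8, 10]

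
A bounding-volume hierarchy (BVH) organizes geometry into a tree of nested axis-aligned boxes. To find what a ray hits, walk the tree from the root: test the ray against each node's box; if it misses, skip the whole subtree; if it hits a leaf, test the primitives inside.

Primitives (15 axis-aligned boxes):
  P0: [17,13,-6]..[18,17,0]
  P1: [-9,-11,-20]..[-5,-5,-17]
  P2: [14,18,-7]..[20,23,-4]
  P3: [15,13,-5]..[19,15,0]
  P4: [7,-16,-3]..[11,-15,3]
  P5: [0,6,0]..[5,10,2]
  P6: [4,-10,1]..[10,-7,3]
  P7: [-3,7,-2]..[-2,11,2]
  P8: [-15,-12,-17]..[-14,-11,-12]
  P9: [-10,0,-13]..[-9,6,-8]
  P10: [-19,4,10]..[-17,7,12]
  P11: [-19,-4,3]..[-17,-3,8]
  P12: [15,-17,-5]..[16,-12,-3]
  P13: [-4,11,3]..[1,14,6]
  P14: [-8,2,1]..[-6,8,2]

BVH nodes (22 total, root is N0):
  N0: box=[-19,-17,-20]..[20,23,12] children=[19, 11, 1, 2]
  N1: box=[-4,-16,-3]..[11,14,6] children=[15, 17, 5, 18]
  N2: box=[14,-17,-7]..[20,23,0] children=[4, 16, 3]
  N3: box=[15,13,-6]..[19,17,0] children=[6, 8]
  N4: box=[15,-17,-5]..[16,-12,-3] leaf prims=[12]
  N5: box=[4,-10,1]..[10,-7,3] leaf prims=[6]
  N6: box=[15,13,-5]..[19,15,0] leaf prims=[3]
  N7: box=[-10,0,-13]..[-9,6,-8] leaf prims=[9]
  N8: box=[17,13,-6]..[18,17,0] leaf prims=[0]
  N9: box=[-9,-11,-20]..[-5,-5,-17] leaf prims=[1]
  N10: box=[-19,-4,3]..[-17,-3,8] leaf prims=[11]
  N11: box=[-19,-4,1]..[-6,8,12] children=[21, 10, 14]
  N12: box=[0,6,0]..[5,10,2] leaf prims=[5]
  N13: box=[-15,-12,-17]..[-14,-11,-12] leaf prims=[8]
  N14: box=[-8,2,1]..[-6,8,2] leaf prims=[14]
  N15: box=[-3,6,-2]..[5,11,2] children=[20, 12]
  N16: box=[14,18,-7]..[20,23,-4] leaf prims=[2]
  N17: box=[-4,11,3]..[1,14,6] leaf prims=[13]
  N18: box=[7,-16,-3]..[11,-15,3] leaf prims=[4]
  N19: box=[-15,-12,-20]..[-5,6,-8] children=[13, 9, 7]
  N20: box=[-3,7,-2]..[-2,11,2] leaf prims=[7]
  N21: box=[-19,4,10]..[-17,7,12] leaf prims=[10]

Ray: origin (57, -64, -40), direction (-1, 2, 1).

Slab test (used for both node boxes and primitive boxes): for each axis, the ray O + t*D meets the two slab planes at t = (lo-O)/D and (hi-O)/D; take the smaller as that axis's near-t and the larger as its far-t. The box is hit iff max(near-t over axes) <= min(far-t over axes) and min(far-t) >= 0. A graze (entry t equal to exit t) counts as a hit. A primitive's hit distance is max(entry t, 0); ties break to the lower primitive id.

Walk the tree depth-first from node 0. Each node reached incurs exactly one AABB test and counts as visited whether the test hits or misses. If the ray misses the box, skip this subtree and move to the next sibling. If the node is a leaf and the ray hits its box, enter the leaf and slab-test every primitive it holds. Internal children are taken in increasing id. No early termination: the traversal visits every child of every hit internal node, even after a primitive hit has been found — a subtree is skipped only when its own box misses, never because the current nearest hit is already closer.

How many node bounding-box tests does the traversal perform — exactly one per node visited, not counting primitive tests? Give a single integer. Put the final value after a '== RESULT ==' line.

Traverse from the root:
N0 x:[37,76] y:[47/2,87/2] z:[20,52] -> hit [37,87/2], descend [1, 2, 11, 19]
  N1 x:[46,61] y:[24,39] z:[37,46] -> miss, prune
  N2 x:[37,43] y:[47/2,87/2] z:[33,40] -> hit [37,40], descend [3, 4, 16]
    N3 x:[38,42] y:[77/2,81/2] z:[34,40] -> hit [77/2,40], descend [6, 8]
      N6 x:[38,42] y:[77/2,79/2] z:[35,40] -> hit [77/2,79/2] leaf, test {P3@t=77/2}
      N8 x:[39,40] y:[77/2,81/2] z:[34,40] -> hit [39,40] leaf, test {P0@t=39}
    N4 x:[41,42] y:[47/2,26] z:[35,37] -> miss, prune
    N16 x:[37,43] y:[41,87/2] z:[33,36] -> miss, prune
  N11 x:[63,76] y:[30,36] z:[41,52] -> miss, prune
  N19 x:[62,72] y:[26,35] z:[20,32] -> miss, prune

order=[0, 1, 2, 3, 6, 8, 4, 16, 11, 19]  |boxes|=10  |leaves|=2  hit=P3

== RESULT ==
10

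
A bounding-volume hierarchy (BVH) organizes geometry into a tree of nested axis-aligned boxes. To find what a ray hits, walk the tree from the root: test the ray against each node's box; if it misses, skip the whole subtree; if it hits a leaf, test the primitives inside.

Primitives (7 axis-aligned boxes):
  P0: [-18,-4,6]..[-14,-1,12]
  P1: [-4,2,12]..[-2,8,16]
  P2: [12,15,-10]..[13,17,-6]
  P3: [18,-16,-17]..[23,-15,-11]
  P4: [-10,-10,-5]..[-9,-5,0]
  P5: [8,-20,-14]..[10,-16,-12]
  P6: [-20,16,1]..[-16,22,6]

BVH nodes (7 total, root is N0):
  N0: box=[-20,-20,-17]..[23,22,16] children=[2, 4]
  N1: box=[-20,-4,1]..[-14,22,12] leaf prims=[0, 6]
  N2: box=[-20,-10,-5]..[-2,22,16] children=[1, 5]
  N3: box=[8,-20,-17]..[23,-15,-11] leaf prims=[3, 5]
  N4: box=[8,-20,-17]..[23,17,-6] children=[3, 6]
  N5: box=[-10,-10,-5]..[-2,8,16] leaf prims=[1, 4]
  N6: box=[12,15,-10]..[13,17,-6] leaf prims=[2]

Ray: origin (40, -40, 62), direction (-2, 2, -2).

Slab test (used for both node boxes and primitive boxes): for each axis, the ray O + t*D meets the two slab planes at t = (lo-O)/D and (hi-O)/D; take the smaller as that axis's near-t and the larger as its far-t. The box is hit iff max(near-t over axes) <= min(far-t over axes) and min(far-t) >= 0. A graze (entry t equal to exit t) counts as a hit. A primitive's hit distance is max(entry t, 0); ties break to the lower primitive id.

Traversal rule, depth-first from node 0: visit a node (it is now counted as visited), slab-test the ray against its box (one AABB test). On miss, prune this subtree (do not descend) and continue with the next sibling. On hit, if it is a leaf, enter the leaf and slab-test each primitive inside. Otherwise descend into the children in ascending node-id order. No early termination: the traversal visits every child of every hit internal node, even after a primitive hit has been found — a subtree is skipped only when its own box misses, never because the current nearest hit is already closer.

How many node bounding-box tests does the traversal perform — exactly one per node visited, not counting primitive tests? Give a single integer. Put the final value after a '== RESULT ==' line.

Traverse from the root:
N0 x:[17/2,30] y:[10,31] z:[23,79/2] -> hit [23,30], descend [2, 4]
  N2 x:[21,30] y:[15,31] z:[23,67/2] -> hit [23,30], descend [1, 5]
    N1 x:[27,30] y:[18,31] z:[25,61/2] -> hit [27,30] leaf, test {P0(miss), P6@t=28}
    N5 x:[21,25] y:[15,24] z:[23,67/2] -> hit [23,24] leaf, test {P1(miss), P4(miss)}
  N4 x:[17/2,16] y:[10,57/2] z:[34,79/2] -> miss, prune

order=[0, 2, 1, 5, 4]  |boxes|=5  |leaves|=2  hit=P6

== RESULT ==
5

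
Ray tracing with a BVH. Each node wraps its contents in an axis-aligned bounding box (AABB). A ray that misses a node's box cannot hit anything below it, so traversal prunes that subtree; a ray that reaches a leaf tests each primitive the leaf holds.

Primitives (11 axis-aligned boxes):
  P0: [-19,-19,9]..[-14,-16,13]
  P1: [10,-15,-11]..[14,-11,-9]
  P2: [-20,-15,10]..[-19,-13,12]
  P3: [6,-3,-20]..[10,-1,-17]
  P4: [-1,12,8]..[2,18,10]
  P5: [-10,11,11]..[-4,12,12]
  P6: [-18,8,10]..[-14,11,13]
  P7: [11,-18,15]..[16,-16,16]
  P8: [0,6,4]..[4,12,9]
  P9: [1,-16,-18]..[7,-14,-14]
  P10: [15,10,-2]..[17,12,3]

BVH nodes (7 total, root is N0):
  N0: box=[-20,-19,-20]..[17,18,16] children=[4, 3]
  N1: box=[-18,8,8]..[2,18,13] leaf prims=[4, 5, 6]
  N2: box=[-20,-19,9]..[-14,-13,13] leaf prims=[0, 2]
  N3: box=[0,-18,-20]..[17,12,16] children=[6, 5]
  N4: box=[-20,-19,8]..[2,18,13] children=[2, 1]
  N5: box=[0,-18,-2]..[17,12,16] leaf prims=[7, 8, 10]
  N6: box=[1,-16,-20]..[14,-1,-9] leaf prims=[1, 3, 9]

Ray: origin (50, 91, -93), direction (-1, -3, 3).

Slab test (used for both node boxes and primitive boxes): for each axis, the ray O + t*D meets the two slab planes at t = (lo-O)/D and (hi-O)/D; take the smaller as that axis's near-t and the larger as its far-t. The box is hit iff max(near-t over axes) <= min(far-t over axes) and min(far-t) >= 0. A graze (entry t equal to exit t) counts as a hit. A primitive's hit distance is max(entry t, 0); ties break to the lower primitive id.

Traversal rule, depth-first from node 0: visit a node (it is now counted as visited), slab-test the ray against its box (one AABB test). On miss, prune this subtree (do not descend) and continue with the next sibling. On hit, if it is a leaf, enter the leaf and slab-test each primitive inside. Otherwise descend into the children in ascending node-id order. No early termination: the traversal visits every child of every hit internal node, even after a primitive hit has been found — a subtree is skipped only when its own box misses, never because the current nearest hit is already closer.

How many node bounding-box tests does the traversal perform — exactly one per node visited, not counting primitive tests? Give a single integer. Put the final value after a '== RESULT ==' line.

Traverse from the root:
N0 x:[33,70] y:[73/3,110/3] z:[73/3,109/3] -> hit [33,109/3], descend [3, 4]
  N3 x:[33,50] y:[79/3,109/3] z:[73/3,109/3] -> hit [33,109/3], descend [5, 6]
    N5 x:[33,50] y:[79/3,109/3] z:[91/3,109/3] -> hit [33,109/3] leaf, test {P7@t=36, P8(miss), P10(miss)}
    N6 x:[36,49] y:[92/3,107/3] z:[73/3,28] -> miss, prune
  N4 x:[48,70] y:[73/3,110/3] z:[101/3,106/3] -> miss, prune

5 AABB tests over nodes [0, 3, 5, 6, 4]; 1 leaf entered; closest P7.

== RESULT ==
5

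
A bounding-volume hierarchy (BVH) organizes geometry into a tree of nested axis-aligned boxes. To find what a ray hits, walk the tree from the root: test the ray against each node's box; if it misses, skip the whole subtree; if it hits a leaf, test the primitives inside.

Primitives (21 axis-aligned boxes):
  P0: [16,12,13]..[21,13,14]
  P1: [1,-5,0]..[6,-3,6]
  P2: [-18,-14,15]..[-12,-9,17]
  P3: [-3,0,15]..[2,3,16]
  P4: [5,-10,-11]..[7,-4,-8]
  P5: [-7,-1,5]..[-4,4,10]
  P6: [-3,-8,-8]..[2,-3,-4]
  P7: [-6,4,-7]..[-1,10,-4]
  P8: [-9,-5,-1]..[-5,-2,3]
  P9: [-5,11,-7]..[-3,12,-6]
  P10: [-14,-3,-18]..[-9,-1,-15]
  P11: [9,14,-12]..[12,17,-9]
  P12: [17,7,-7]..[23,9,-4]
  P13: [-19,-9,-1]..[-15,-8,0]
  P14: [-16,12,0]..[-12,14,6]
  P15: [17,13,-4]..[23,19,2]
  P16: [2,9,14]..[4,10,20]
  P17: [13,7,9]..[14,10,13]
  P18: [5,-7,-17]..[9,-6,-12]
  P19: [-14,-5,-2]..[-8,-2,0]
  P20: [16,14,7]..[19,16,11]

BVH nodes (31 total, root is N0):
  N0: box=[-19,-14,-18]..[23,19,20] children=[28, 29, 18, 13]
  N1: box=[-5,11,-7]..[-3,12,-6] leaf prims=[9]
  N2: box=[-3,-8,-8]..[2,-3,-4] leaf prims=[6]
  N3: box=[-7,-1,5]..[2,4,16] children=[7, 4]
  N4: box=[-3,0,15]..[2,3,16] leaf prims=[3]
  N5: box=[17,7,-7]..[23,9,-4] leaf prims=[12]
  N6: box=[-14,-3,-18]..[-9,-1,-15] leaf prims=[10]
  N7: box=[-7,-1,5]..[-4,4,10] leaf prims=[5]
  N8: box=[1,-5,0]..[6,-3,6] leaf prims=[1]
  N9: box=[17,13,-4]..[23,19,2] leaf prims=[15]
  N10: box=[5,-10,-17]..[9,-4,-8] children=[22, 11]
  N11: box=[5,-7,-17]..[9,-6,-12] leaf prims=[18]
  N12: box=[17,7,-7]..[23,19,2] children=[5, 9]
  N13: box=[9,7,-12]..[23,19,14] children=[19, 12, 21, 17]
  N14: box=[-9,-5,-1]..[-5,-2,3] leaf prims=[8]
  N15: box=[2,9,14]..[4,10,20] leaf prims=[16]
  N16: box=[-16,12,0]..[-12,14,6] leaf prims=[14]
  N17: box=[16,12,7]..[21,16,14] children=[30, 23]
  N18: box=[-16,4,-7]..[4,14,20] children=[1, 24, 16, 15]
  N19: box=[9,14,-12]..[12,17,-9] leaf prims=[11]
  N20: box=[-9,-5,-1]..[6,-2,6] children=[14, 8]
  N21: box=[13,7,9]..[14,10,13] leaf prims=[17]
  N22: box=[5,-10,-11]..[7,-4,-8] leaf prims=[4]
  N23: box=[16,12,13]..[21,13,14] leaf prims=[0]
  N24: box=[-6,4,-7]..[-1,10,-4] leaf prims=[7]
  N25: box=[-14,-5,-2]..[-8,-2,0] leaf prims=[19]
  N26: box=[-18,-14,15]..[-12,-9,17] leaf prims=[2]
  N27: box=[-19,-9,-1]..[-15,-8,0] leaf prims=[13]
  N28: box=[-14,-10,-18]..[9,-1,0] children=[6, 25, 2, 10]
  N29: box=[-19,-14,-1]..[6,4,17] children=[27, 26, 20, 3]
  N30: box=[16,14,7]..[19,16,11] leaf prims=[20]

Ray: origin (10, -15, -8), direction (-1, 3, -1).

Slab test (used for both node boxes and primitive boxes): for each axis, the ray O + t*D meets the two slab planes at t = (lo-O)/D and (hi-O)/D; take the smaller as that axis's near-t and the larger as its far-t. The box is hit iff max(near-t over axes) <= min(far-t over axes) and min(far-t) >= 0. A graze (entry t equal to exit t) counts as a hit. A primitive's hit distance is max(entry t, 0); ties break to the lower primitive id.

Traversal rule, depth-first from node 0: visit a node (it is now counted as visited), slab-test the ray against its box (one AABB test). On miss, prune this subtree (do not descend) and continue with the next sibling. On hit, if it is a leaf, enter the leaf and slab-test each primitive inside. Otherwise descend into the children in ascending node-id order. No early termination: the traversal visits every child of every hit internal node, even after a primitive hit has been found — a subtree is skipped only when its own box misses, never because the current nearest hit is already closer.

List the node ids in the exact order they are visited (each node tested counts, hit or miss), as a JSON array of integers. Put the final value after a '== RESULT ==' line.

Trace the traversal:
N0 x:[-13,29] y:[1/3,34/3] z:[-28,10] -> hit [1/3,10], descend [13, 18, 28, 29]
  N13 x:[-13,1] y:[22/3,34/3] z:[-22,4] -> miss, prune
  N18 x:[6,26] y:[19/3,29/3] z:[-28,-1] -> miss, prune
  N28 x:[1,24] y:[5/3,14/3] z:[-8,10] -> hit [5/3,14/3], descend [2, 6, 10, 25]
    N2 x:[8,13] y:[7/3,4] z:[-4,0] -> miss, prune
    N6 x:[19,24] y:[4,14/3] z:[7,10] -> miss, prune
    N10 x:[1,5] y:[5/3,11/3] z:[0,9] -> hit [5/3,11/3], descend [11, 22]
      N11 x:[1,5] y:[8/3,3] z:[4,9] -> miss, prune
      N22 x:[3,5] y:[5/3,11/3] z:[0,3] -> hit [3,3] leaf, test {P4@t=3}
    N25 x:[18,24] y:[10/3,13/3] z:[-8,-6] -> miss, prune
  N29 x:[4,29] y:[1/3,19/3] z:[-25,-7] -> miss, prune

Summary -> nodes [0, 13, 18, 28, 2, 6, 10, 11, 22, 25, 29]; box-tests=11; leaf-entries=1; first=P4

== RESULT ==
[0, 13, 18, 28, 2, 6, 10, 11, 22, 25, 29]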